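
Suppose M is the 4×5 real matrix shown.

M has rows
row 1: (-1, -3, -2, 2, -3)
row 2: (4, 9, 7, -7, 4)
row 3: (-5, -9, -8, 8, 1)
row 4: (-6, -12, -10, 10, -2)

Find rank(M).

2

Row reduce to echelon form.
R2 ← R2 + (4)·R1: [0, -3, -1, 1, -8]
R3 ← R3 − (5)·R1: [0, 6, 2, -2, 16]
R4 ← R4 − (6)·R1: [0, 6, 2, -2, 16]
R3 ← R3 + (2)·R2: [0, 0, 0, 0, 0]
R4 ← R4 + (2)·R2: [0, 0, 0, 0, 0]
Echelon form has 2 nonzero rows, so rank(M) = 2.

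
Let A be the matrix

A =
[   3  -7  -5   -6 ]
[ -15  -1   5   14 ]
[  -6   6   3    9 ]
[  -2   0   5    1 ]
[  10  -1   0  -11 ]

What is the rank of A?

3

Row reduce to echelon form.
R2 ← R2 + (5)·R1: [0, -36, -20, -16]
R3 ← R3 + (2)·R1: [0, -8, -7, -3]
R4 ← R4 + (2/3)·R1: [0, -14/3, 5/3, -3]
R5 ← R5 − (10/3)·R1: [0, 67/3, 50/3, 9]
R3 ← R3 − (2/9)·R2: [0, 0, -23/9, 5/9]
R4 ← R4 − (7/54)·R2: [0, 0, 115/27, -25/27]
R5 ← R5 + (67/108)·R2: [0, 0, 115/27, -25/27]
R4 ← R4 + (5/3)·R3: [0, 0, 0, 0]
R5 ← R5 + (5/3)·R3: [0, 0, 0, 0]
Echelon form has 3 nonzero rows, so rank(A) = 3.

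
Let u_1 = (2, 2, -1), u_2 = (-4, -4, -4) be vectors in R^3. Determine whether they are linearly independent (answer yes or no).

Form the matrix with these vectors as rows and row reduce.
R2 ← R2 + (2)·R1: [0, 0, -6]
2 nonzero rows, so the 2 vectors span a space of dimension 2.
Since 2 = 2, the vectors are linearly independent.

yes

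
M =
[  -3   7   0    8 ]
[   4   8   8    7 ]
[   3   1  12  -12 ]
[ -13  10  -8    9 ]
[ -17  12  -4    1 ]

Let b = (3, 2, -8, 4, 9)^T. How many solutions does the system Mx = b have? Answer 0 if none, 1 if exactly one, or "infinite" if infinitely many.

0

Row reduce the augmented matrix [M | b].
R2 ← R2 + (4/3)·R1: [0, 52/3, 8, 53/3, 6]
R3 ← R3 + R1: [0, 8, 12, -4, -5]
R4 ← R4 − (13/3)·R1: [0, -61/3, -8, -77/3, -9]
R5 ← R5 − (17/3)·R1: [0, -83/3, -4, -133/3, -8]
R3 ← R3 − (6/13)·R2: [0, 0, 108/13, -158/13, -101/13]
R4 ← R4 + (61/52)·R2: [0, 0, 18/13, -257/52, -51/26]
R5 ← R5 + (83/52)·R2: [0, 0, 114/13, -839/52, 41/26]
R4 ← R4 − (1/6)·R3: [0, 0, 0, -35/12, -2/3]
R5 ← R5 − (19/18)·R3: [0, 0, 0, -119/36, 88/9]
R5 ← R5 − (17/15)·R4: [0, 0, 0, 0, 158/15]
The echelon form has 5 nonzero rows; the last pivot sits in the augmented column, so rank(M) = 4 but rank([M|b]) = 5.
Since the ranks differ, the system is inconsistent.
It has no solutions.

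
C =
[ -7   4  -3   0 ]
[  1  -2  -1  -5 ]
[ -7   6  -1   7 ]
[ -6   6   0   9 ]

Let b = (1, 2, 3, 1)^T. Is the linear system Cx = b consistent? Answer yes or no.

Row reduce the augmented matrix [C | b].
R2 ← R2 + (1/7)·R1: [0, -10/7, -10/7, -5, 15/7]
R3 ← R3 − R1: [0, 2, 2, 7, 2]
R4 ← R4 − (6/7)·R1: [0, 18/7, 18/7, 9, 1/7]
R3 ← R3 + (7/5)·R2: [0, 0, 0, 0, 5]
R4 ← R4 + (9/5)·R2: [0, 0, 0, 0, 4]
R4 ← R4 − (4/5)·R3: [0, 0, 0, 0, 0]
The echelon form has 3 nonzero rows; the last pivot sits in the augmented column, so rank(C) = 2 but rank([C|b]) = 3.
Since the ranks differ, the system is inconsistent.

no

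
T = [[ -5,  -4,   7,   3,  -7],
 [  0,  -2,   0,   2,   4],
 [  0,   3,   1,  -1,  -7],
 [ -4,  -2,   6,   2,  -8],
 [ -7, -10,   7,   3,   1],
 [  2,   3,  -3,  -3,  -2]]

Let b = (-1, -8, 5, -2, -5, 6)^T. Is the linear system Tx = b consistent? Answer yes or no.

Row reduce the augmented matrix [T | b].
R4 ← R4 − (4/5)·R1: [0, 6/5, 2/5, -2/5, -12/5, -6/5]
R5 ← R5 − (7/5)·R1: [0, -22/5, -14/5, -6/5, 54/5, -18/5]
R6 ← R6 + (2/5)·R1: [0, 7/5, -1/5, -9/5, -24/5, 28/5]
R3 ← R3 + (3/2)·R2: [0, 0, 1, 2, -1, -7]
R4 ← R4 + (3/5)·R2: [0, 0, 2/5, 4/5, 0, -6]
R5 ← R5 − (11/5)·R2: [0, 0, -14/5, -28/5, 2, 14]
R6 ← R6 + (7/10)·R2: [0, 0, -1/5, -2/5, -2, 0]
R4 ← R4 − (2/5)·R3: [0, 0, 0, 0, 2/5, -16/5]
R5 ← R5 + (14/5)·R3: [0, 0, 0, 0, -4/5, -28/5]
R6 ← R6 + (1/5)·R3: [0, 0, 0, 0, -11/5, -7/5]
R5 ← R5 + (2)·R4: [0, 0, 0, 0, 0, -12]
R6 ← R6 + (11/2)·R4: [0, 0, 0, 0, 0, -19]
R6 ← R6 − (19/12)·R5: [0, 0, 0, 0, 0, 0]
The echelon form has 5 nonzero rows; the last pivot sits in the augmented column, so rank(T) = 4 but rank([T|b]) = 5.
Since the ranks differ, the system is inconsistent.

no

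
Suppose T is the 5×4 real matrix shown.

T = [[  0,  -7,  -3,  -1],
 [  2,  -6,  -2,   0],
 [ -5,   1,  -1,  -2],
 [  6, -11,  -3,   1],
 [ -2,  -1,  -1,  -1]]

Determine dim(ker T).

2

Row reduce to echelon form.
Swap R1 ↔ R2
R3 ← R3 + (5/2)·R1: [0, -14, -6, -2]
R4 ← R4 − (3)·R1: [0, 7, 3, 1]
R5 ← R5 + R1: [0, -7, -3, -1]
R3 ← R3 − (2)·R2: [0, 0, 0, 0]
R4 ← R4 + R2: [0, 0, 0, 0]
R5 ← R5 − R2: [0, 0, 0, 0]
2 nonzero rows, so rank(T) = 2.
T has 4 columns; by rank–nullity, nullity = 4 − 2 = 2.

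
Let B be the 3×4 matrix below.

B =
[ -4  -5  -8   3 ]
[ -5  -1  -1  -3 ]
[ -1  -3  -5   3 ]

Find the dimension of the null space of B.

2

Row reduce to echelon form.
R2 ← R2 − (5/4)·R1: [0, 21/4, 9, -27/4]
R3 ← R3 − (1/4)·R1: [0, -7/4, -3, 9/4]
R3 ← R3 + (1/3)·R2: [0, 0, 0, 0]
2 nonzero rows, so rank(B) = 2.
B has 4 columns; by rank–nullity, nullity = 4 − 2 = 2.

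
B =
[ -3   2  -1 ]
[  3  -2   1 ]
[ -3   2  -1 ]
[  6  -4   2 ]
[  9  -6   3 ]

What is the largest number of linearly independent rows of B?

1

Row reduce to echelon form.
R2 ← R2 + R1: [0, 0, 0]
R3 ← R3 − R1: [0, 0, 0]
R4 ← R4 + (2)·R1: [0, 0, 0]
R5 ← R5 + (3)·R1: [0, 0, 0]
Echelon form has 1 nonzero row, so rank(B) = 1.
The rank gives the maximum number of linearly independent rows: 1.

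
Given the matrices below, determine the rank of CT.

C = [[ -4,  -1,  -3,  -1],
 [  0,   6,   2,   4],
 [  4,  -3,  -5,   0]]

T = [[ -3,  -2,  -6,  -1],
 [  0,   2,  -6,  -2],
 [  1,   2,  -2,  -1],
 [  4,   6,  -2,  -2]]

First compute CT:
[[  5,  -6,  38,  11],
 [ 18,  40, -48, -22],
 [-17, -24,   4,   7]]
Now row reduce the product.
R2 ← R2 − (18/5)·R1: [0, 308/5, -924/5, -308/5]
R3 ← R3 + (17/5)·R1: [0, -222/5, 666/5, 222/5]
R3 ← R3 + (111/154)·R2: [0, 0, 0, 0]
2 nonzero rows, so rank(CT) = 2.

2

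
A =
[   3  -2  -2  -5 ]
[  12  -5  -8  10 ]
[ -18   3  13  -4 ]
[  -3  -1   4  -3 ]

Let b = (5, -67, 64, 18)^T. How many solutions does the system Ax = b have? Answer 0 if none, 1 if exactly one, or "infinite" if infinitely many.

Row reduce the augmented matrix [A | b].
R2 ← R2 − (4)·R1: [0, 3, 0, 30, -87]
R3 ← R3 + (6)·R1: [0, -9, 1, -34, 94]
R4 ← R4 + R1: [0, -3, 2, -8, 23]
R3 ← R3 + (3)·R2: [0, 0, 1, 56, -167]
R4 ← R4 + R2: [0, 0, 2, 22, -64]
R4 ← R4 − (2)·R3: [0, 0, 0, -90, 270]
The echelon form has 4 nonzero rows, and every pivot lies in the first 4 columns, so rank(A) = rank([A|b]) = 4.
The system is consistent.
rank = 4 = number of unknowns, so the solution is unique.

1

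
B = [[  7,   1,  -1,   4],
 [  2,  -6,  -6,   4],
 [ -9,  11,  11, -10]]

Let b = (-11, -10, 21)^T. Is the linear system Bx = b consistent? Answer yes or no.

Row reduce the augmented matrix [B | b].
R2 ← R2 − (2/7)·R1: [0, -44/7, -40/7, 20/7, -48/7]
R3 ← R3 + (9/7)·R1: [0, 86/7, 68/7, -34/7, 48/7]
R3 ← R3 + (43/22)·R2: [0, 0, -16/11, 8/11, -72/11]
The echelon form has 3 nonzero rows, and every pivot lies in the first 4 columns, so rank(B) = rank([B|b]) = 3.
The system is consistent.

yes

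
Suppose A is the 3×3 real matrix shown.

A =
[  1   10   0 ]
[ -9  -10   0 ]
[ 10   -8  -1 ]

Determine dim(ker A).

Row reduce to echelon form.
R2 ← R2 + (9)·R1: [0, 80, 0]
R3 ← R3 − (10)·R1: [0, -108, -1]
R3 ← R3 + (27/20)·R2: [0, 0, -1]
3 nonzero rows, so rank(A) = 3.
A has 3 columns; by rank–nullity, nullity = 3 − 3 = 0.

0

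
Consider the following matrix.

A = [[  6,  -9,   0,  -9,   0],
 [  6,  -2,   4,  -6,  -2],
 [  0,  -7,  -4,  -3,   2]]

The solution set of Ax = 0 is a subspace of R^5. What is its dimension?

3

Row reduce to echelon form.
R2 ← R2 − R1: [0, 7, 4, 3, -2]
R3 ← R3 + R2: [0, 0, 0, 0, 0]
2 nonzero rows, so rank(A) = 2.
A has 5 columns; by rank–nullity, nullity = 5 − 2 = 3.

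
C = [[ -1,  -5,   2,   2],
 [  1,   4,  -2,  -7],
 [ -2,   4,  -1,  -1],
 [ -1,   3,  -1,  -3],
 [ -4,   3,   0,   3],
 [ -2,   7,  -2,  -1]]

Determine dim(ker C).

1

Row reduce to echelon form.
R2 ← R2 + R1: [0, -1, 0, -5]
R3 ← R3 − (2)·R1: [0, 14, -5, -5]
R4 ← R4 − R1: [0, 8, -3, -5]
R5 ← R5 − (4)·R1: [0, 23, -8, -5]
R6 ← R6 − (2)·R1: [0, 17, -6, -5]
R3 ← R3 + (14)·R2: [0, 0, -5, -75]
R4 ← R4 + (8)·R2: [0, 0, -3, -45]
R5 ← R5 + (23)·R2: [0, 0, -8, -120]
R6 ← R6 + (17)·R2: [0, 0, -6, -90]
R4 ← R4 − (3/5)·R3: [0, 0, 0, 0]
R5 ← R5 − (8/5)·R3: [0, 0, 0, 0]
R6 ← R6 − (6/5)·R3: [0, 0, 0, 0]
3 nonzero rows, so rank(C) = 3.
C has 4 columns; by rank–nullity, nullity = 4 − 3 = 1.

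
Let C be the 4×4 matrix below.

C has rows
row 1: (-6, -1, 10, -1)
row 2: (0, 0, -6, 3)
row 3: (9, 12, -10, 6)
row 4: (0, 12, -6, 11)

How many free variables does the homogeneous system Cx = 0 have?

Row reduce to echelon form.
R3 ← R3 + (3/2)·R1: [0, 21/2, 5, 9/2]
Swap R2 ↔ R3
R4 ← R4 − (8/7)·R2: [0, 0, -82/7, 41/7]
R4 ← R4 − (41/21)·R3: [0, 0, 0, 0]
3 nonzero rows, so rank(C) = 3.
C has 4 columns; by rank–nullity, nullity = 4 − 3 = 1.

1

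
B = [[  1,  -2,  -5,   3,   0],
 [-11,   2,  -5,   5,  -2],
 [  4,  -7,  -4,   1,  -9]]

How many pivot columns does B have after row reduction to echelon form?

3

Row reduce to echelon form.
R2 ← R2 + (11)·R1: [0, -20, -60, 38, -2]
R3 ← R3 − (4)·R1: [0, 1, 16, -11, -9]
R3 ← R3 + (1/20)·R2: [0, 0, 13, -91/10, -91/10]
Echelon form has 3 nonzero rows, so rank(B) = 3.
Each nonzero row contributes one pivot column: 3 pivot columns.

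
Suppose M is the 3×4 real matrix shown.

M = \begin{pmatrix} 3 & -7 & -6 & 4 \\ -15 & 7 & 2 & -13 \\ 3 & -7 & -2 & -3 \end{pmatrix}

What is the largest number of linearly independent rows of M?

3

Row reduce to echelon form.
R2 ← R2 + (5)·R1: [0, -28, -28, 7]
R3 ← R3 − R1: [0, 0, 4, -7]
Echelon form has 3 nonzero rows, so rank(M) = 3.
The rank gives the maximum number of linearly independent rows: 3.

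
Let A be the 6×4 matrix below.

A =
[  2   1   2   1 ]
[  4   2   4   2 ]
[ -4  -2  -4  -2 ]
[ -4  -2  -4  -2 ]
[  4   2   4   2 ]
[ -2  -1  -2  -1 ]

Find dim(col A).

Row reduce to echelon form.
R2 ← R2 − (2)·R1: [0, 0, 0, 0]
R3 ← R3 + (2)·R1: [0, 0, 0, 0]
R4 ← R4 + (2)·R1: [0, 0, 0, 0]
R5 ← R5 − (2)·R1: [0, 0, 0, 0]
R6 ← R6 + R1: [0, 0, 0, 0]
Echelon form has 1 nonzero row, so rank(A) = 1.
The column space has dimension equal to the rank: 1.

1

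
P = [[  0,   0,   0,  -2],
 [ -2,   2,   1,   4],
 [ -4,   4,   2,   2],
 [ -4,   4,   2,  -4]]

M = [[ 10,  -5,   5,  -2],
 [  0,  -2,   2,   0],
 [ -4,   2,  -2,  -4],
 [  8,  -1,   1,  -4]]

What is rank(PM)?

2

First compute PM:
[[-16,   2,  -2,   8],
 [  8,   4,  -4, -16],
 [-32,  14, -14,  -8],
 [-80,  20, -20,  16]]
Now row reduce the product.
R2 ← R2 + (1/2)·R1: [0, 5, -5, -12]
R3 ← R3 − (2)·R1: [0, 10, -10, -24]
R4 ← R4 − (5)·R1: [0, 10, -10, -24]
R3 ← R3 − (2)·R2: [0, 0, 0, 0]
R4 ← R4 − (2)·R2: [0, 0, 0, 0]
2 nonzero rows, so rank(PM) = 2.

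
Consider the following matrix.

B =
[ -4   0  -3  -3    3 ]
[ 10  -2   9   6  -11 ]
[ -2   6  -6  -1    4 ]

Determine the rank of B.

3

Row reduce to echelon form.
R2 ← R2 + (5/2)·R1: [0, -2, 3/2, -3/2, -7/2]
R3 ← R3 − (1/2)·R1: [0, 6, -9/2, 1/2, 5/2]
R3 ← R3 + (3)·R2: [0, 0, 0, -4, -8]
Echelon form has 3 nonzero rows, so rank(B) = 3.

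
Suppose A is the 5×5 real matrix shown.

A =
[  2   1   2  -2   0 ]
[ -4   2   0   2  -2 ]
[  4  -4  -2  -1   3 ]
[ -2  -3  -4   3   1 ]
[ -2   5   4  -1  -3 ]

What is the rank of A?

Row reduce to echelon form.
R2 ← R2 + (2)·R1: [0, 4, 4, -2, -2]
R3 ← R3 − (2)·R1: [0, -6, -6, 3, 3]
R4 ← R4 + R1: [0, -2, -2, 1, 1]
R5 ← R5 + R1: [0, 6, 6, -3, -3]
R3 ← R3 + (3/2)·R2: [0, 0, 0, 0, 0]
R4 ← R4 + (1/2)·R2: [0, 0, 0, 0, 0]
R5 ← R5 − (3/2)·R2: [0, 0, 0, 0, 0]
Echelon form has 2 nonzero rows, so rank(A) = 2.

2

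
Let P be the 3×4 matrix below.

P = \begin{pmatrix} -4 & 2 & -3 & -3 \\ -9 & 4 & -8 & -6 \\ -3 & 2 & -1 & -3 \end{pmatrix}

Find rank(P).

Row reduce to echelon form.
R2 ← R2 − (9/4)·R1: [0, -1/2, -5/4, 3/4]
R3 ← R3 − (3/4)·R1: [0, 1/2, 5/4, -3/4]
R3 ← R3 + R2: [0, 0, 0, 0]
Echelon form has 2 nonzero rows, so rank(P) = 2.

2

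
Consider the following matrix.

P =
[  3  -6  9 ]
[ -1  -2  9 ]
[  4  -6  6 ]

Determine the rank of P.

Row reduce to echelon form.
R2 ← R2 + (1/3)·R1: [0, -4, 12]
R3 ← R3 − (4/3)·R1: [0, 2, -6]
R3 ← R3 + (1/2)·R2: [0, 0, 0]
Echelon form has 2 nonzero rows, so rank(P) = 2.

2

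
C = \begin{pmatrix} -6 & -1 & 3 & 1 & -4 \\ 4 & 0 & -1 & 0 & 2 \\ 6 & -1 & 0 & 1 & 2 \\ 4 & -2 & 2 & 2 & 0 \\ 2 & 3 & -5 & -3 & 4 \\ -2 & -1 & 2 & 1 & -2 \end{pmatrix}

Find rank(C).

Row reduce to echelon form.
R2 ← R2 + (2/3)·R1: [0, -2/3, 1, 2/3, -2/3]
R3 ← R3 + R1: [0, -2, 3, 2, -2]
R4 ← R4 + (2/3)·R1: [0, -8/3, 4, 8/3, -8/3]
R5 ← R5 + (1/3)·R1: [0, 8/3, -4, -8/3, 8/3]
R6 ← R6 − (1/3)·R1: [0, -2/3, 1, 2/3, -2/3]
R3 ← R3 − (3)·R2: [0, 0, 0, 0, 0]
R4 ← R4 − (4)·R2: [0, 0, 0, 0, 0]
R5 ← R5 + (4)·R2: [0, 0, 0, 0, 0]
R6 ← R6 − R2: [0, 0, 0, 0, 0]
Echelon form has 2 nonzero rows, so rank(C) = 2.

2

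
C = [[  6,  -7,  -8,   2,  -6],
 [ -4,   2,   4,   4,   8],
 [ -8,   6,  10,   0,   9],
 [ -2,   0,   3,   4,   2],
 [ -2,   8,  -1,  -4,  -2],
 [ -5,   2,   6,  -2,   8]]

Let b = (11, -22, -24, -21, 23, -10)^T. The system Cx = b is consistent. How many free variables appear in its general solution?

0

Row reduce the augmented matrix [C | b].
R2 ← R2 + (2/3)·R1: [0, -8/3, -4/3, 16/3, 4, -44/3]
R3 ← R3 + (4/3)·R1: [0, -10/3, -2/3, 8/3, 1, -28/3]
R4 ← R4 + (1/3)·R1: [0, -7/3, 1/3, 14/3, 0, -52/3]
R5 ← R5 + (1/3)·R1: [0, 17/3, -11/3, -10/3, -4, 80/3]
R6 ← R6 + (5/6)·R1: [0, -23/6, -2/3, -1/3, 3, -5/6]
R3 ← R3 − (5/4)·R2: [0, 0, 1, -4, -4, 9]
R4 ← R4 − (7/8)·R2: [0, 0, 3/2, 0, -7/2, -9/2]
R5 ← R5 + (17/8)·R2: [0, 0, -13/2, 8, 9/2, -9/2]
R6 ← R6 − (23/16)·R2: [0, 0, 5/4, -8, -11/4, 81/4]
R4 ← R4 − (3/2)·R3: [0, 0, 0, 6, 5/2, -18]
R5 ← R5 + (13/2)·R3: [0, 0, 0, -18, -43/2, 54]
R6 ← R6 − (5/4)·R3: [0, 0, 0, -3, 9/4, 9]
R5 ← R5 + (3)·R4: [0, 0, 0, 0, -14, 0]
R6 ← R6 + (1/2)·R4: [0, 0, 0, 0, 7/2, 0]
R6 ← R6 + (1/4)·R5: [0, 0, 0, 0, 0, 0]
The echelon form has 5 nonzero rows, and every pivot lies in the first 5 columns, so rank(C) = rank([C|b]) = 5.
The system is consistent.
Free variables = (unknowns) − (rank) = 5 − 5 = 0.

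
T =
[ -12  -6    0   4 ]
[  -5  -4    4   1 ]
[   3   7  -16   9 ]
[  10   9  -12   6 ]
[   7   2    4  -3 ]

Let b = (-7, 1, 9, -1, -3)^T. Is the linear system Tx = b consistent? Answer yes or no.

Row reduce the augmented matrix [T | b].
R2 ← R2 − (5/12)·R1: [0, -3/2, 4, -2/3, 47/12]
R3 ← R3 + (1/4)·R1: [0, 11/2, -16, 10, 29/4]
R4 ← R4 + (5/6)·R1: [0, 4, -12, 28/3, -41/6]
R5 ← R5 + (7/12)·R1: [0, -3/2, 4, -2/3, -85/12]
R3 ← R3 + (11/3)·R2: [0, 0, -4/3, 68/9, 389/18]
R4 ← R4 + (8/3)·R2: [0, 0, -4/3, 68/9, 65/18]
R5 ← R5 − R2: [0, 0, 0, 0, -11]
R4 ← R4 − R3: [0, 0, 0, 0, -18]
R5 ← R5 − (11/18)·R4: [0, 0, 0, 0, 0]
The echelon form has 4 nonzero rows; the last pivot sits in the augmented column, so rank(T) = 3 but rank([T|b]) = 4.
Since the ranks differ, the system is inconsistent.

no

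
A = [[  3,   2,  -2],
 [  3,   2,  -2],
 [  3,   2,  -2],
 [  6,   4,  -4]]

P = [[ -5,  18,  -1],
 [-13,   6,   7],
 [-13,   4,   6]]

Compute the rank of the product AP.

First compute AP:
[[-15,  58,  -1],
 [-15,  58,  -1],
 [-15,  58,  -1],
 [-30, 116,  -2]]
Now row reduce the product.
R2 ← R2 − R1: [0, 0, 0]
R3 ← R3 − R1: [0, 0, 0]
R4 ← R4 − (2)·R1: [0, 0, 0]
1 nonzero row, so rank(AP) = 1.

1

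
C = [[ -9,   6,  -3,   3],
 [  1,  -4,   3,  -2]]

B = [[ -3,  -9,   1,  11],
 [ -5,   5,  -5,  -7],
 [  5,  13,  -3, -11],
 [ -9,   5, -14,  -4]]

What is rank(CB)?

2

First compute CB:
[[-45,  87, -72, -120],
 [ 50,   0,  40,  14]]
Now row reduce the product.
R2 ← R2 + (10/9)·R1: [0, 290/3, -40, -358/3]
2 nonzero rows, so rank(CB) = 2.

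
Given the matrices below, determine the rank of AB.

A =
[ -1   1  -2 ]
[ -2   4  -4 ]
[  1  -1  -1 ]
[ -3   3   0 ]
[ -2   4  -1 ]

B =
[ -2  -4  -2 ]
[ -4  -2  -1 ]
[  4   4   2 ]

First compute AB:
[[-10,  -6,  -3],
 [-28, -16,  -8],
 [ -2,  -6,  -3],
 [ -6,   6,   3],
 [-16,  -4,  -2]]
Now row reduce the product.
R2 ← R2 − (14/5)·R1: [0, 4/5, 2/5]
R3 ← R3 − (1/5)·R1: [0, -24/5, -12/5]
R4 ← R4 − (3/5)·R1: [0, 48/5, 24/5]
R5 ← R5 − (8/5)·R1: [0, 28/5, 14/5]
R3 ← R3 + (6)·R2: [0, 0, 0]
R4 ← R4 − (12)·R2: [0, 0, 0]
R5 ← R5 − (7)·R2: [0, 0, 0]
2 nonzero rows, so rank(AB) = 2.

2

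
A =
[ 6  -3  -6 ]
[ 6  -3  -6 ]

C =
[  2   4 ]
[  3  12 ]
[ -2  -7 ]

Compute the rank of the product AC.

First compute AC:
[[ 15,  30],
 [ 15,  30]]
Now row reduce the product.
R2 ← R2 − R1: [0, 0]
1 nonzero row, so rank(AC) = 1.

1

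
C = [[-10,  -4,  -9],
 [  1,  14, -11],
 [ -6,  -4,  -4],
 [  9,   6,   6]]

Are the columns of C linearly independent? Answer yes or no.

Row reduce C to echelon form.
R2 ← R2 + (1/10)·R1: [0, 68/5, -119/10]
R3 ← R3 − (3/5)·R1: [0, -8/5, 7/5]
R4 ← R4 + (9/10)·R1: [0, 12/5, -21/10]
R3 ← R3 + (2/17)·R2: [0, 0, 0]
R4 ← R4 − (3/17)·R2: [0, 0, 0]
2 pivots among 3 columns.
Only 2 < 3 pivot columns, so the columns are linearly dependent.

no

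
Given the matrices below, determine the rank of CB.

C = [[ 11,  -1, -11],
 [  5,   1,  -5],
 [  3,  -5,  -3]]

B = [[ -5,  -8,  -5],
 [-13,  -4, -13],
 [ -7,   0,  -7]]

2

First compute CB:
[[ 35, -84,  35],
 [ -3, -44,  -3],
 [ 71,  -4,  71]]
Now row reduce the product.
R2 ← R2 + (3/35)·R1: [0, -256/5, 0]
R3 ← R3 − (71/35)·R1: [0, 832/5, 0]
R3 ← R3 + (13/4)·R2: [0, 0, 0]
2 nonzero rows, so rank(CB) = 2.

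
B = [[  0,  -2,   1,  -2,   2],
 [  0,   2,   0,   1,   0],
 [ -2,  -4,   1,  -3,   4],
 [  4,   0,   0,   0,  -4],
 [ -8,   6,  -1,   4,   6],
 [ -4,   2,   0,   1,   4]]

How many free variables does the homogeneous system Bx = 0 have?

2

Row reduce to echelon form.
Swap R1 ↔ R3
R4 ← R4 + (2)·R1: [0, -8, 2, -6, 4]
R5 ← R5 − (4)·R1: [0, 22, -5, 16, -10]
R6 ← R6 − (2)·R1: [0, 10, -2, 7, -4]
R3 ← R3 + R2: [0, 0, 1, -1, 2]
R4 ← R4 + (4)·R2: [0, 0, 2, -2, 4]
R5 ← R5 − (11)·R2: [0, 0, -5, 5, -10]
R6 ← R6 − (5)·R2: [0, 0, -2, 2, -4]
R4 ← R4 − (2)·R3: [0, 0, 0, 0, 0]
R5 ← R5 + (5)·R3: [0, 0, 0, 0, 0]
R6 ← R6 + (2)·R3: [0, 0, 0, 0, 0]
3 nonzero rows, so rank(B) = 3.
B has 5 columns; by rank–nullity, nullity = 5 − 3 = 2.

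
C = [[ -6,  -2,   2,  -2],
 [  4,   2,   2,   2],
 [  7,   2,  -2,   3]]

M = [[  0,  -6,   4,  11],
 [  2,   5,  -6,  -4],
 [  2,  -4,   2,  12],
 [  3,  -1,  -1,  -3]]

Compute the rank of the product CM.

3

First compute CM:
[[ -6,  20,  -6, -28],
 [ 14, -24,   6,  54],
 [  9, -27,   9,  36]]
Now row reduce the product.
R2 ← R2 + (7/3)·R1: [0, 68/3, -8, -34/3]
R3 ← R3 + (3/2)·R1: [0, 3, 0, -6]
R3 ← R3 − (9/68)·R2: [0, 0, 18/17, -9/2]
3 nonzero rows, so rank(CM) = 3.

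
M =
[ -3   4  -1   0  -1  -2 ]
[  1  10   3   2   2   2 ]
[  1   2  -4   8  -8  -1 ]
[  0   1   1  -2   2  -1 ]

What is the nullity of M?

2

Row reduce to echelon form.
R2 ← R2 + (1/3)·R1: [0, 34/3, 8/3, 2, 5/3, 4/3]
R3 ← R3 + (1/3)·R1: [0, 10/3, -13/3, 8, -25/3, -5/3]
R3 ← R3 − (5/17)·R2: [0, 0, -87/17, 126/17, -150/17, -35/17]
R4 ← R4 − (3/34)·R2: [0, 0, 13/17, -37/17, 63/34, -19/17]
R4 ← R4 + (13/87)·R3: [0, 0, 0, -31/29, 31/58, -124/87]
4 nonzero rows, so rank(M) = 4.
M has 6 columns; by rank–nullity, nullity = 6 − 4 = 2.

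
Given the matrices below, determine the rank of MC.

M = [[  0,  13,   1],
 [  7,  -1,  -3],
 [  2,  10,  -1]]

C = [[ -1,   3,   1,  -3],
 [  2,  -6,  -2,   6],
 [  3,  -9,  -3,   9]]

1

First compute MC:
[[ 29, -87, -29,  87],
 [-18,  54,  18, -54],
 [ 15, -45, -15,  45]]
Now row reduce the product.
R2 ← R2 + (18/29)·R1: [0, 0, 0, 0]
R3 ← R3 − (15/29)·R1: [0, 0, 0, 0]
1 nonzero row, so rank(MC) = 1.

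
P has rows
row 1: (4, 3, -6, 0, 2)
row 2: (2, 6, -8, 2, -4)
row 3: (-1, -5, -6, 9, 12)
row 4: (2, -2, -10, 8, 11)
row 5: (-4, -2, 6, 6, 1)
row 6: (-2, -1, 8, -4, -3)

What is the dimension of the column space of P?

Row reduce to echelon form.
R2 ← R2 − (1/2)·R1: [0, 9/2, -5, 2, -5]
R3 ← R3 + (1/4)·R1: [0, -17/4, -15/2, 9, 25/2]
R4 ← R4 − (1/2)·R1: [0, -7/2, -7, 8, 10]
R5 ← R5 + R1: [0, 1, 0, 6, 3]
R6 ← R6 + (1/2)·R1: [0, 1/2, 5, -4, -2]
R3 ← R3 + (17/18)·R2: [0, 0, -110/9, 98/9, 70/9]
R4 ← R4 + (7/9)·R2: [0, 0, -98/9, 86/9, 55/9]
R5 ← R5 − (2/9)·R2: [0, 0, 10/9, 50/9, 37/9]
R6 ← R6 − (1/9)·R2: [0, 0, 50/9, -38/9, -13/9]
R4 ← R4 − (49/55)·R3: [0, 0, 0, -8/55, -9/11]
R5 ← R5 + (1/11)·R3: [0, 0, 0, 72/11, 53/11]
R6 ← R6 + (5/11)·R3: [0, 0, 0, 8/11, 23/11]
R5 ← R5 + (45)·R4: [0, 0, 0, 0, -32]
R6 ← R6 + (5)·R4: [0, 0, 0, 0, -2]
R6 ← R6 − (1/16)·R5: [0, 0, 0, 0, 0]
Echelon form has 5 nonzero rows, so rank(P) = 5.
The column space has dimension equal to the rank: 5.

5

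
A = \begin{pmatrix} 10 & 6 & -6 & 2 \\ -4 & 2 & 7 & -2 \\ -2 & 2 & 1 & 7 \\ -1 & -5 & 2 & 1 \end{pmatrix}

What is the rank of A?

4

Row reduce to echelon form.
R2 ← R2 + (2/5)·R1: [0, 22/5, 23/5, -6/5]
R3 ← R3 + (1/5)·R1: [0, 16/5, -1/5, 37/5]
R4 ← R4 + (1/10)·R1: [0, -22/5, 7/5, 6/5]
R3 ← R3 − (8/11)·R2: [0, 0, -39/11, 91/11]
R4 ← R4 + R2: [0, 0, 6, 0]
R4 ← R4 + (22/13)·R3: [0, 0, 0, 14]
Echelon form has 4 nonzero rows, so rank(A) = 4.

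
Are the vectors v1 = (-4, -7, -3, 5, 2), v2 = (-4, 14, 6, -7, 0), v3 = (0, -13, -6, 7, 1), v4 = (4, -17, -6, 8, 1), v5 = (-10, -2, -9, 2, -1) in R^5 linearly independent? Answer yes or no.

no

Form the matrix with these vectors as rows and row reduce.
R2 ← R2 − R1: [0, 21, 9, -12, -2]
R4 ← R4 + R1: [0, -24, -9, 13, 3]
R5 ← R5 − (5/2)·R1: [0, 31/2, -3/2, -21/2, -6]
R3 ← R3 + (13/21)·R2: [0, 0, -3/7, -3/7, -5/21]
R4 ← R4 + (8/7)·R2: [0, 0, 9/7, -5/7, 5/7]
R5 ← R5 − (31/42)·R2: [0, 0, -57/7, -23/14, -95/21]
R4 ← R4 + (3)·R3: [0, 0, 0, -2, 0]
R5 ← R5 − (19)·R3: [0, 0, 0, 13/2, 0]
R5 ← R5 + (13/4)·R4: [0, 0, 0, 0, 0]
4 nonzero rows, so the 5 vectors span a space of dimension 4.
Since 4 < 5, the vectors are linearly dependent.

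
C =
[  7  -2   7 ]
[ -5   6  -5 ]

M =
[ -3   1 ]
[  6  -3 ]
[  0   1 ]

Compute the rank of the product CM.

2

First compute CM:
[[-33,  20],
 [ 51, -28]]
Now row reduce the product.
R2 ← R2 + (17/11)·R1: [0, 32/11]
2 nonzero rows, so rank(CM) = 2.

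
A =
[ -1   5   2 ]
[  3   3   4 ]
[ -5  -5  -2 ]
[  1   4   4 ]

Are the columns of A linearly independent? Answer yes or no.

yes

Row reduce A to echelon form.
R2 ← R2 + (3)·R1: [0, 18, 10]
R3 ← R3 − (5)·R1: [0, -30, -12]
R4 ← R4 + R1: [0, 9, 6]
R3 ← R3 + (5/3)·R2: [0, 0, 14/3]
R4 ← R4 − (1/2)·R2: [0, 0, 1]
R4 ← R4 − (3/14)·R3: [0, 0, 0]
3 pivots among 3 columns.
Every column is a pivot column, so the columns are linearly independent.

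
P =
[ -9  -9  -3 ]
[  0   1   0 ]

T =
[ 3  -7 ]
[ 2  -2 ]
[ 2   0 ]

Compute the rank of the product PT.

2

First compute PT:
[[-51,  81],
 [  2,  -2]]
Now row reduce the product.
R2 ← R2 + (2/51)·R1: [0, 20/17]
2 nonzero rows, so rank(PT) = 2.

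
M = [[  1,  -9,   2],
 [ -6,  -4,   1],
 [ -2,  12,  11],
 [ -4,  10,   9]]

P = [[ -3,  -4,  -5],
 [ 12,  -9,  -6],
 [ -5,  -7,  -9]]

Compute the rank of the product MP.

First compute MP:
[[-121,  63,  31],
 [-35,  53,  45],
 [ 95, -177, -161],
 [ 87, -137, -121]]
Now row reduce the product.
R2 ← R2 − (35/121)·R1: [0, 4208/121, 4360/121]
R3 ← R3 + (95/121)·R1: [0, -15432/121, -16536/121]
R4 ← R4 + (87/121)·R1: [0, -11096/121, -11944/121]
R3 ← R3 + (1929/526)·R2: [0, 0, -1188/263]
R4 ← R4 + (1387/526)·R2: [0, 0, -972/263]
R4 ← R4 − (9/11)·R3: [0, 0, 0]
3 nonzero rows, so rank(MP) = 3.

3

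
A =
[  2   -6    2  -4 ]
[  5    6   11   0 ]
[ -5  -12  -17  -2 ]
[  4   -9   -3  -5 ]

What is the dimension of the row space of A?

Row reduce to echelon form.
R2 ← R2 − (5/2)·R1: [0, 21, 6, 10]
R3 ← R3 + (5/2)·R1: [0, -27, -12, -12]
R4 ← R4 − (2)·R1: [0, 3, -7, 3]
R3 ← R3 + (9/7)·R2: [0, 0, -30/7, 6/7]
R4 ← R4 − (1/7)·R2: [0, 0, -55/7, 11/7]
R4 ← R4 − (11/6)·R3: [0, 0, 0, 0]
Echelon form has 3 nonzero rows, so rank(A) = 3.
The row space has dimension equal to the rank: 3.

3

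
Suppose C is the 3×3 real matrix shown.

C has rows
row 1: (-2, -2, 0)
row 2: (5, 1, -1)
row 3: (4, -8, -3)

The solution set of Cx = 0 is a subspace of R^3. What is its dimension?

Row reduce to echelon form.
R2 ← R2 + (5/2)·R1: [0, -4, -1]
R3 ← R3 + (2)·R1: [0, -12, -3]
R3 ← R3 − (3)·R2: [0, 0, 0]
2 nonzero rows, so rank(C) = 2.
C has 3 columns; by rank–nullity, nullity = 3 − 2 = 1.

1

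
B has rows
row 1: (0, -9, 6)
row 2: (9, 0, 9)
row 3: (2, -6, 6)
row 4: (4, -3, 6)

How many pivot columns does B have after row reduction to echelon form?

Row reduce to echelon form.
Swap R1 ↔ R2
R3 ← R3 − (2/9)·R1: [0, -6, 4]
R4 ← R4 − (4/9)·R1: [0, -3, 2]
R3 ← R3 − (2/3)·R2: [0, 0, 0]
R4 ← R4 − (1/3)·R2: [0, 0, 0]
Echelon form has 2 nonzero rows, so rank(B) = 2.
Each nonzero row contributes one pivot column: 2 pivot columns.

2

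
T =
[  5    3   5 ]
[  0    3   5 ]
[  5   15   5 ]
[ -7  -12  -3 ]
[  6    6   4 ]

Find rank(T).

3

Row reduce to echelon form.
R3 ← R3 − R1: [0, 12, 0]
R4 ← R4 + (7/5)·R1: [0, -39/5, 4]
R5 ← R5 − (6/5)·R1: [0, 12/5, -2]
R3 ← R3 − (4)·R2: [0, 0, -20]
R4 ← R4 + (13/5)·R2: [0, 0, 17]
R5 ← R5 − (4/5)·R2: [0, 0, -6]
R4 ← R4 + (17/20)·R3: [0, 0, 0]
R5 ← R5 − (3/10)·R3: [0, 0, 0]
Echelon form has 3 nonzero rows, so rank(T) = 3.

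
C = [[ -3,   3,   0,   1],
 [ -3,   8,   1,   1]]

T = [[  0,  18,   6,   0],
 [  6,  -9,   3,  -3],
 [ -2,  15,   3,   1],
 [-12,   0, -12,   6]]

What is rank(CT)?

First compute CT:
[[  6, -81, -21,  -3],
 [ 34, -111,  -3, -17]]
Now row reduce the product.
R2 ← R2 − (17/3)·R1: [0, 348, 116, 0]
2 nonzero rows, so rank(CT) = 2.

2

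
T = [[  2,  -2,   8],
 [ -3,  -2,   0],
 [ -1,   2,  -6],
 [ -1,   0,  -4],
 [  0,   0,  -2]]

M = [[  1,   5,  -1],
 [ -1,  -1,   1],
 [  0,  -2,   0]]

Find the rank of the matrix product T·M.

2

First compute TM:
[[  4,  -4,  -4],
 [ -1, -13,   1],
 [ -3,   5,   3],
 [ -1,   3,   1],
 [  0,   4,   0]]
Now row reduce the product.
R2 ← R2 + (1/4)·R1: [0, -14, 0]
R3 ← R3 + (3/4)·R1: [0, 2, 0]
R4 ← R4 + (1/4)·R1: [0, 2, 0]
R3 ← R3 + (1/7)·R2: [0, 0, 0]
R4 ← R4 + (1/7)·R2: [0, 0, 0]
R5 ← R5 + (2/7)·R2: [0, 0, 0]
2 nonzero rows, so rank(TM) = 2.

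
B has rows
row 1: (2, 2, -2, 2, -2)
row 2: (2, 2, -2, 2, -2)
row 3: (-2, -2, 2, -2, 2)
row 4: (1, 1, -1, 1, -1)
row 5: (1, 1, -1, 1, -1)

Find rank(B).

1

Row reduce to echelon form.
R2 ← R2 − R1: [0, 0, 0, 0, 0]
R3 ← R3 + R1: [0, 0, 0, 0, 0]
R4 ← R4 − (1/2)·R1: [0, 0, 0, 0, 0]
R5 ← R5 − (1/2)·R1: [0, 0, 0, 0, 0]
Echelon form has 1 nonzero row, so rank(B) = 1.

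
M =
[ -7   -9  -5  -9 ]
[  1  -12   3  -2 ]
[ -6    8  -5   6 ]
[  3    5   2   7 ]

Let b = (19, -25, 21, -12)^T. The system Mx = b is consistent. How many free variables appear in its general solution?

0

Row reduce the augmented matrix [M | b].
R2 ← R2 + (1/7)·R1: [0, -93/7, 16/7, -23/7, -156/7]
R3 ← R3 − (6/7)·R1: [0, 110/7, -5/7, 96/7, 33/7]
R4 ← R4 + (3/7)·R1: [0, 8/7, -1/7, 22/7, -27/7]
R3 ← R3 + (110/93)·R2: [0, 0, 185/93, 914/93, -671/31]
R4 ← R4 + (8/93)·R2: [0, 0, 5/93, 266/93, -179/31]
R4 ← R4 − (1/37)·R3: [0, 0, 0, 96/37, -192/37]
The echelon form has 4 nonzero rows, and every pivot lies in the first 4 columns, so rank(M) = rank([M|b]) = 4.
The system is consistent.
Free variables = (unknowns) − (rank) = 4 − 4 = 0.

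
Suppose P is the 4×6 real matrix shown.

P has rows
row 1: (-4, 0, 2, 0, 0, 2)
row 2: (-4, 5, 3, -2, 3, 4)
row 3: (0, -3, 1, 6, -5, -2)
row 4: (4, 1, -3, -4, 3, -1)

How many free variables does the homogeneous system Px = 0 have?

Row reduce to echelon form.
R2 ← R2 − R1: [0, 5, 1, -2, 3, 2]
R4 ← R4 + R1: [0, 1, -1, -4, 3, 1]
R3 ← R3 + (3/5)·R2: [0, 0, 8/5, 24/5, -16/5, -4/5]
R4 ← R4 − (1/5)·R2: [0, 0, -6/5, -18/5, 12/5, 3/5]
R4 ← R4 + (3/4)·R3: [0, 0, 0, 0, 0, 0]
3 nonzero rows, so rank(P) = 3.
P has 6 columns; by rank–nullity, nullity = 6 − 3 = 3.

3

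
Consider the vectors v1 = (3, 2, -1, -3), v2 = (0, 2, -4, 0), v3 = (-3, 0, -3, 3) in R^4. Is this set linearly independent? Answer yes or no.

Form the matrix with these vectors as rows and row reduce.
R3 ← R3 + R1: [0, 2, -4, 0]
R3 ← R3 − R2: [0, 0, 0, 0]
2 nonzero rows, so the 3 vectors span a space of dimension 2.
Since 2 < 3, the vectors are linearly dependent.

no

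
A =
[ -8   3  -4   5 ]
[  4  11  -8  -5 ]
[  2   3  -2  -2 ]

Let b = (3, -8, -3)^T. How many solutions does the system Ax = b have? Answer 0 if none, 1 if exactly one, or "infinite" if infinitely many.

0

Row reduce the augmented matrix [A | b].
R2 ← R2 + (1/2)·R1: [0, 25/2, -10, -5/2, -13/2]
R3 ← R3 + (1/4)·R1: [0, 15/4, -3, -3/4, -9/4]
R3 ← R3 − (3/10)·R2: [0, 0, 0, 0, -3/10]
The echelon form has 3 nonzero rows; the last pivot sits in the augmented column, so rank(A) = 2 but rank([A|b]) = 3.
Since the ranks differ, the system is inconsistent.
It has no solutions.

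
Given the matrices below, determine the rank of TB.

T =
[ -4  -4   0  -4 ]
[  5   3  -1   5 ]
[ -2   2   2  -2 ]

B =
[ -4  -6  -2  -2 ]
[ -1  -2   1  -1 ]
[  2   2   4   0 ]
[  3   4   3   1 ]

First compute TB:
[[  8,  16,  -8,   8],
 [-10, -18,   4,  -8],
 [  4,   4,   8,   0]]
Now row reduce the product.
R2 ← R2 + (5/4)·R1: [0, 2, -6, 2]
R3 ← R3 − (1/2)·R1: [0, -4, 12, -4]
R3 ← R3 + (2)·R2: [0, 0, 0, 0]
2 nonzero rows, so rank(TB) = 2.

2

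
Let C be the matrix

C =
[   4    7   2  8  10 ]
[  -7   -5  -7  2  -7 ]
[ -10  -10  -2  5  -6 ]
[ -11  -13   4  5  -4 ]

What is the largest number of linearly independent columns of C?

4

Row reduce to echelon form.
R2 ← R2 + (7/4)·R1: [0, 29/4, -7/2, 16, 21/2]
R3 ← R3 + (5/2)·R1: [0, 15/2, 3, 25, 19]
R4 ← R4 + (11/4)·R1: [0, 25/4, 19/2, 27, 47/2]
R3 ← R3 − (30/29)·R2: [0, 0, 192/29, 245/29, 236/29]
R4 ← R4 − (25/29)·R2: [0, 0, 363/29, 383/29, 419/29]
R4 ← R4 − (121/64)·R3: [0, 0, 0, -177/64, -15/16]
Echelon form has 4 nonzero rows, so rank(C) = 4.
The rank gives the maximum number of linearly independent columns: 4.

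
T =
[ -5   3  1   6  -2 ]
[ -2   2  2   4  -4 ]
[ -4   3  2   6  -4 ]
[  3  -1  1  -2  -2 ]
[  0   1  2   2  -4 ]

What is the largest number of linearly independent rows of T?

Row reduce to echelon form.
R2 ← R2 − (2/5)·R1: [0, 4/5, 8/5, 8/5, -16/5]
R3 ← R3 − (4/5)·R1: [0, 3/5, 6/5, 6/5, -12/5]
R4 ← R4 + (3/5)·R1: [0, 4/5, 8/5, 8/5, -16/5]
R3 ← R3 − (3/4)·R2: [0, 0, 0, 0, 0]
R4 ← R4 − R2: [0, 0, 0, 0, 0]
R5 ← R5 − (5/4)·R2: [0, 0, 0, 0, 0]
Echelon form has 2 nonzero rows, so rank(T) = 2.
The rank gives the maximum number of linearly independent rows: 2.

2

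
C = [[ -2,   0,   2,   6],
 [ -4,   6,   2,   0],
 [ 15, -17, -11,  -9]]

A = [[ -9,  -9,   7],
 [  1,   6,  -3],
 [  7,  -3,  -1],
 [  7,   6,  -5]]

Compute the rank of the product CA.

2

First compute CA:
[[ 74,  48, -46],
 [ 56,  66, -48],
 [-292, -258, 212]]
Now row reduce the product.
R2 ← R2 − (28/37)·R1: [0, 1098/37, -488/37]
R3 ← R3 + (146/37)·R1: [0, -2538/37, 1128/37]
R3 ← R3 + (141/61)·R2: [0, 0, 0]
2 nonzero rows, so rank(CA) = 2.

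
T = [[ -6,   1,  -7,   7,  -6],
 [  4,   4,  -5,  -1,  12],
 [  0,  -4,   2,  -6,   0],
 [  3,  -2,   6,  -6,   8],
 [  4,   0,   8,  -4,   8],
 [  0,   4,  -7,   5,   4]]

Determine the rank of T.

5

Row reduce to echelon form.
R2 ← R2 + (2/3)·R1: [0, 14/3, -29/3, 11/3, 8]
R4 ← R4 + (1/2)·R1: [0, -3/2, 5/2, -5/2, 5]
R5 ← R5 + (2/3)·R1: [0, 2/3, 10/3, 2/3, 4]
R3 ← R3 + (6/7)·R2: [0, 0, -44/7, -20/7, 48/7]
R4 ← R4 + (9/28)·R2: [0, 0, -17/28, -37/28, 53/7]
R5 ← R5 − (1/7)·R2: [0, 0, 33/7, 1/7, 20/7]
R6 ← R6 − (6/7)·R2: [0, 0, 9/7, 13/7, -20/7]
R4 ← R4 − (17/176)·R3: [0, 0, 0, -23/22, 76/11]
R5 ← R5 + (3/4)·R3: [0, 0, 0, -2, 8]
R6 ← R6 + (9/44)·R3: [0, 0, 0, 14/11, -16/11]
R5 ← R5 − (44/23)·R4: [0, 0, 0, 0, -120/23]
R6 ← R6 + (28/23)·R4: [0, 0, 0, 0, 160/23]
R6 ← R6 + (4/3)·R5: [0, 0, 0, 0, 0]
Echelon form has 5 nonzero rows, so rank(T) = 5.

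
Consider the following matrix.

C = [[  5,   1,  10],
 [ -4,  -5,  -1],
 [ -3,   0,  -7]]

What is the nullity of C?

Row reduce to echelon form.
R2 ← R2 + (4/5)·R1: [0, -21/5, 7]
R3 ← R3 + (3/5)·R1: [0, 3/5, -1]
R3 ← R3 + (1/7)·R2: [0, 0, 0]
2 nonzero rows, so rank(C) = 2.
C has 3 columns; by rank–nullity, nullity = 3 − 2 = 1.

1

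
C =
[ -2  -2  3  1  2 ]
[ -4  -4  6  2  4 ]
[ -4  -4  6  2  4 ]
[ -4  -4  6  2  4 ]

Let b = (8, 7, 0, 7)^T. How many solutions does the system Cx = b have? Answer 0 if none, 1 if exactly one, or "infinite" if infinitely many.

0

Row reduce the augmented matrix [C | b].
R2 ← R2 − (2)·R1: [0, 0, 0, 0, 0, -9]
R3 ← R3 − (2)·R1: [0, 0, 0, 0, 0, -16]
R4 ← R4 − (2)·R1: [0, 0, 0, 0, 0, -9]
R3 ← R3 − (16/9)·R2: [0, 0, 0, 0, 0, 0]
R4 ← R4 − R2: [0, 0, 0, 0, 0, 0]
The echelon form has 2 nonzero rows; the last pivot sits in the augmented column, so rank(C) = 1 but rank([C|b]) = 2.
Since the ranks differ, the system is inconsistent.
It has no solutions.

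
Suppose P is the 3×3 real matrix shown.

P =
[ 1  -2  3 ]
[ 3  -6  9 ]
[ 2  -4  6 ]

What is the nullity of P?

Row reduce to echelon form.
R2 ← R2 − (3)·R1: [0, 0, 0]
R3 ← R3 − (2)·R1: [0, 0, 0]
1 nonzero row, so rank(P) = 1.
P has 3 columns; by rank–nullity, nullity = 3 − 1 = 2.

2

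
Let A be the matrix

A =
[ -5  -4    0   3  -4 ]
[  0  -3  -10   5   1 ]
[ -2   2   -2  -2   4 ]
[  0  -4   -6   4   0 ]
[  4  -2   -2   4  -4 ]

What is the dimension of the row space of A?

4

Row reduce to echelon form.
R3 ← R3 − (2/5)·R1: [0, 18/5, -2, -16/5, 28/5]
R5 ← R5 + (4/5)·R1: [0, -26/5, -2, 32/5, -36/5]
R3 ← R3 + (6/5)·R2: [0, 0, -14, 14/5, 34/5]
R4 ← R4 − (4/3)·R2: [0, 0, 22/3, -8/3, -4/3]
R5 ← R5 − (26/15)·R2: [0, 0, 46/3, -34/15, -134/15]
R4 ← R4 + (11/21)·R3: [0, 0, 0, -6/5, 78/35]
R5 ← R5 + (23/21)·R3: [0, 0, 0, 4/5, -52/35]
R5 ← R5 + (2/3)·R4: [0, 0, 0, 0, 0]
Echelon form has 4 nonzero rows, so rank(A) = 4.
The row space has dimension equal to the rank: 4.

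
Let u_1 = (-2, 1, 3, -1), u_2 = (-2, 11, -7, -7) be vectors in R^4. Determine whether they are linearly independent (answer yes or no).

Form the matrix with these vectors as rows and row reduce.
R2 ← R2 − R1: [0, 10, -10, -6]
2 nonzero rows, so the 2 vectors span a space of dimension 2.
Since 2 = 2, the vectors are linearly independent.

yes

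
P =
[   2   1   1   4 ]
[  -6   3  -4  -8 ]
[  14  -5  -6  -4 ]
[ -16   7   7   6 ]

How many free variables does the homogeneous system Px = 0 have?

Row reduce to echelon form.
R2 ← R2 + (3)·R1: [0, 6, -1, 4]
R3 ← R3 − (7)·R1: [0, -12, -13, -32]
R4 ← R4 + (8)·R1: [0, 15, 15, 38]
R3 ← R3 + (2)·R2: [0, 0, -15, -24]
R4 ← R4 − (5/2)·R2: [0, 0, 35/2, 28]
R4 ← R4 + (7/6)·R3: [0, 0, 0, 0]
3 nonzero rows, so rank(P) = 3.
P has 4 columns; by rank–nullity, nullity = 4 − 3 = 1.

1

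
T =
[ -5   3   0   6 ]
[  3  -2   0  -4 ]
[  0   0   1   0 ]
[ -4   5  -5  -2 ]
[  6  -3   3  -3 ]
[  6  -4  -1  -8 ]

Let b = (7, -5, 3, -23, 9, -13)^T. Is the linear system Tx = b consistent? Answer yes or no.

Row reduce the augmented matrix [T | b].
R2 ← R2 + (3/5)·R1: [0, -1/5, 0, -2/5, -4/5]
R4 ← R4 − (4/5)·R1: [0, 13/5, -5, -34/5, -143/5]
R5 ← R5 + (6/5)·R1: [0, 3/5, 3, 21/5, 87/5]
R6 ← R6 + (6/5)·R1: [0, -2/5, -1, -4/5, -23/5]
R4 ← R4 + (13)·R2: [0, 0, -5, -12, -39]
R5 ← R5 + (3)·R2: [0, 0, 3, 3, 15]
R6 ← R6 − (2)·R2: [0, 0, -1, 0, -3]
R4 ← R4 + (5)·R3: [0, 0, 0, -12, -24]
R5 ← R5 − (3)·R3: [0, 0, 0, 3, 6]
R6 ← R6 + R3: [0, 0, 0, 0, 0]
R5 ← R5 + (1/4)·R4: [0, 0, 0, 0, 0]
The echelon form has 4 nonzero rows, and every pivot lies in the first 4 columns, so rank(T) = rank([T|b]) = 4.
The system is consistent.

yes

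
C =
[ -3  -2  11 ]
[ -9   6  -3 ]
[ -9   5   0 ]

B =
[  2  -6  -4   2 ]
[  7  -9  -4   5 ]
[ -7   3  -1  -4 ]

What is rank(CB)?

2

First compute CB:
[[-97,  69,   9, -60],
 [ 45,  -9,  15,  24],
 [ 17,   9,  16,   7]]
Now row reduce the product.
R2 ← R2 + (45/97)·R1: [0, 2232/97, 1860/97, -372/97]
R3 ← R3 + (17/97)·R1: [0, 2046/97, 1705/97, -341/97]
R3 ← R3 − (11/12)·R2: [0, 0, 0, 0]
2 nonzero rows, so rank(CB) = 2.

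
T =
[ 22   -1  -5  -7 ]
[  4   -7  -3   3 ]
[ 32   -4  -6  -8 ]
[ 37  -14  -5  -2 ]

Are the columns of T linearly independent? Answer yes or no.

no

Row reduce T to echelon form.
R2 ← R2 − (2/11)·R1: [0, -75/11, -23/11, 47/11]
R3 ← R3 − (16/11)·R1: [0, -28/11, 14/11, 24/11]
R4 ← R4 − (37/22)·R1: [0, -271/22, 75/22, 215/22]
R3 ← R3 − (28/75)·R2: [0, 0, 154/75, 44/75]
R4 ← R4 − (271/150)·R2: [0, 0, 539/75, 154/75]
R4 ← R4 − (7/2)·R3: [0, 0, 0, 0]
3 pivots among 4 columns.
Only 3 < 4 pivot columns, so the columns are linearly dependent.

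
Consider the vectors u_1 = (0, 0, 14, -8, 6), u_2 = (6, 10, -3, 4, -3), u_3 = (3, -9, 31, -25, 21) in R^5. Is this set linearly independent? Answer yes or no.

Form the matrix with these vectors as rows and row reduce.
Swap R1 ↔ R2
R3 ← R3 − (1/2)·R1: [0, -14, 65/2, -27, 45/2]
Swap R2 ↔ R3
3 nonzero rows, so the 3 vectors span a space of dimension 3.
Since 3 = 3, the vectors are linearly independent.

yes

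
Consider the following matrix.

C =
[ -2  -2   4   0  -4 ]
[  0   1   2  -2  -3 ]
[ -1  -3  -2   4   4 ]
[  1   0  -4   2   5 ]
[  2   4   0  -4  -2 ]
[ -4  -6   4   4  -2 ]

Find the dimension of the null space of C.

Row reduce to echelon form.
R3 ← R3 − (1/2)·R1: [0, -2, -4, 4, 6]
R4 ← R4 + (1/2)·R1: [0, -1, -2, 2, 3]
R5 ← R5 + R1: [0, 2, 4, -4, -6]
R6 ← R6 − (2)·R1: [0, -2, -4, 4, 6]
R3 ← R3 + (2)·R2: [0, 0, 0, 0, 0]
R4 ← R4 + R2: [0, 0, 0, 0, 0]
R5 ← R5 − (2)·R2: [0, 0, 0, 0, 0]
R6 ← R6 + (2)·R2: [0, 0, 0, 0, 0]
2 nonzero rows, so rank(C) = 2.
C has 5 columns; by rank–nullity, nullity = 5 − 2 = 3.

3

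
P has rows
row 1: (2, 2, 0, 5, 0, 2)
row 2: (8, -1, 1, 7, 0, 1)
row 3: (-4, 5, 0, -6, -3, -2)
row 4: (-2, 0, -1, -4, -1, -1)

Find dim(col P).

4

Row reduce to echelon form.
R2 ← R2 − (4)·R1: [0, -9, 1, -13, 0, -7]
R3 ← R3 + (2)·R1: [0, 9, 0, 4, -3, 2]
R4 ← R4 + R1: [0, 2, -1, 1, -1, 1]
R3 ← R3 + R2: [0, 0, 1, -9, -3, -5]
R4 ← R4 + (2/9)·R2: [0, 0, -7/9, -17/9, -1, -5/9]
R4 ← R4 + (7/9)·R3: [0, 0, 0, -80/9, -10/3, -40/9]
Echelon form has 4 nonzero rows, so rank(P) = 4.
The column space has dimension equal to the rank: 4.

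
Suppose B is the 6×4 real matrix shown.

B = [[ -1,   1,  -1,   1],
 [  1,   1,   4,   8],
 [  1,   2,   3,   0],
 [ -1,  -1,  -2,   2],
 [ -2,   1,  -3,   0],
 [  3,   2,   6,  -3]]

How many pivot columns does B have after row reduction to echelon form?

3

Row reduce to echelon form.
R2 ← R2 + R1: [0, 2, 3, 9]
R3 ← R3 + R1: [0, 3, 2, 1]
R4 ← R4 − R1: [0, -2, -1, 1]
R5 ← R5 − (2)·R1: [0, -1, -1, -2]
R6 ← R6 + (3)·R1: [0, 5, 3, 0]
R3 ← R3 − (3/2)·R2: [0, 0, -5/2, -25/2]
R4 ← R4 + R2: [0, 0, 2, 10]
R5 ← R5 + (1/2)·R2: [0, 0, 1/2, 5/2]
R6 ← R6 − (5/2)·R2: [0, 0, -9/2, -45/2]
R4 ← R4 + (4/5)·R3: [0, 0, 0, 0]
R5 ← R5 + (1/5)·R3: [0, 0, 0, 0]
R6 ← R6 − (9/5)·R3: [0, 0, 0, 0]
Echelon form has 3 nonzero rows, so rank(B) = 3.
Each nonzero row contributes one pivot column: 3 pivot columns.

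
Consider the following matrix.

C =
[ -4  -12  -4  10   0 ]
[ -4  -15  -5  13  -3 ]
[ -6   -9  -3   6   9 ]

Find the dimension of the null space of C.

3

Row reduce to echelon form.
R2 ← R2 − R1: [0, -3, -1, 3, -3]
R3 ← R3 − (3/2)·R1: [0, 9, 3, -9, 9]
R3 ← R3 + (3)·R2: [0, 0, 0, 0, 0]
2 nonzero rows, so rank(C) = 2.
C has 5 columns; by rank–nullity, nullity = 5 − 2 = 3.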